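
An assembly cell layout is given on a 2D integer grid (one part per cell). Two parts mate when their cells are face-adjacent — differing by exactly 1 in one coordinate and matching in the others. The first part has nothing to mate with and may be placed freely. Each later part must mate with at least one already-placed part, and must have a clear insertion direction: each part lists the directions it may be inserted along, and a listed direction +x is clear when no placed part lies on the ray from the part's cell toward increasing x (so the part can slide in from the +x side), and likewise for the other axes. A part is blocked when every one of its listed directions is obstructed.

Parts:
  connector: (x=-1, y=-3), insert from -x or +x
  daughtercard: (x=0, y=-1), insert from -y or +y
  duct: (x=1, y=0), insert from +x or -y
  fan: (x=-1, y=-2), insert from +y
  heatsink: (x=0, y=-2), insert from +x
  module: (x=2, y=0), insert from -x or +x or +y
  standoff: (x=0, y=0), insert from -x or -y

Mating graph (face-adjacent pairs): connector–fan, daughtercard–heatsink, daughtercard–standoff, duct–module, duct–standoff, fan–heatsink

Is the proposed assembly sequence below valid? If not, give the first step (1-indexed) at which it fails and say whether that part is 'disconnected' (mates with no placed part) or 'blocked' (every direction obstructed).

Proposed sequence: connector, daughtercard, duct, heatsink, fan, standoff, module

Invalid at step 2 (disconnected)

1. connector@(-1, -3) [-x clear] — {connector}
2. daughtercard@(0, -1) — no placed neighbour ⇒ disconnected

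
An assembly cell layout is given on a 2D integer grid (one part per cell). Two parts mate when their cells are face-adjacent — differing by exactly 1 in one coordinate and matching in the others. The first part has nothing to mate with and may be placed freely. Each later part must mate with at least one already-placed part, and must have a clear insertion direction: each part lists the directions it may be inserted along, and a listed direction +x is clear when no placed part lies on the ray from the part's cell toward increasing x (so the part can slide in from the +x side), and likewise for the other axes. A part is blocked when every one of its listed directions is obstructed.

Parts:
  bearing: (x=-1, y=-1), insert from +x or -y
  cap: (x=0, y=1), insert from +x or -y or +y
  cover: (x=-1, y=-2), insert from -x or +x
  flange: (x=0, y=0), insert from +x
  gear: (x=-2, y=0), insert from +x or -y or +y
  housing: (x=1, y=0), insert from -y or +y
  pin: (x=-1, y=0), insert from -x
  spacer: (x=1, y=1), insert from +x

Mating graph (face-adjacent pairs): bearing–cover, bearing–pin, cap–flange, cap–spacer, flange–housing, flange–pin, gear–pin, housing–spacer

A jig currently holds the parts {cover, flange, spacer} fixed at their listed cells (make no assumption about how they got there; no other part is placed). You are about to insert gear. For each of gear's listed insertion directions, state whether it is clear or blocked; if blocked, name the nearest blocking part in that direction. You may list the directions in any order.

+x: blocked by flange; +y: clear; -y: clear

+x: nearest on ray is flange@(0, 0) ⇒ blocked
-y: ray from gear(-2, 0) has no placed part ⇒ clear
+y: ray from gear(-2, 0) has no placed part ⇒ clear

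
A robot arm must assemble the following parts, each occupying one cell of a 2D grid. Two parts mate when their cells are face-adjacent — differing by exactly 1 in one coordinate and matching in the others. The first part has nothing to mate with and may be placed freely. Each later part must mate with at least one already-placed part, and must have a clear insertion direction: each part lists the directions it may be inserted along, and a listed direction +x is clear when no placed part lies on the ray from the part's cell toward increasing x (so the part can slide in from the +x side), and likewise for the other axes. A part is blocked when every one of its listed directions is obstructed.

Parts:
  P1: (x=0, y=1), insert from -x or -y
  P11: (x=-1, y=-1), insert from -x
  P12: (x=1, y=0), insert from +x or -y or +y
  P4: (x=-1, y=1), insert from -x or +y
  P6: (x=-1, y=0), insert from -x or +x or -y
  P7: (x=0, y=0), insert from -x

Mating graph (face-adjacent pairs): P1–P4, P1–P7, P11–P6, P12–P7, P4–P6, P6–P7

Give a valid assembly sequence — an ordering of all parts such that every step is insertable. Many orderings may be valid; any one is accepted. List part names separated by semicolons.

1. P7@(0, 0) [-x clear] — {P7}
2. P12@(1, 0) [+x clear] — {P12, P7}
3. P1@(0, 1) [-x clear] — {P1, P12, P7}
4. P4@(-1, 1) [-x clear] — {P1, P12, P4, P7}
5. P6@(-1, 0) [-x clear] — {P1, P12, P4, P6, P7}
6. P11@(-1, -1) [-x clear] — {P1, P11, P12, P4, P6, P7}

P7; P12; P1; P4; P6; P11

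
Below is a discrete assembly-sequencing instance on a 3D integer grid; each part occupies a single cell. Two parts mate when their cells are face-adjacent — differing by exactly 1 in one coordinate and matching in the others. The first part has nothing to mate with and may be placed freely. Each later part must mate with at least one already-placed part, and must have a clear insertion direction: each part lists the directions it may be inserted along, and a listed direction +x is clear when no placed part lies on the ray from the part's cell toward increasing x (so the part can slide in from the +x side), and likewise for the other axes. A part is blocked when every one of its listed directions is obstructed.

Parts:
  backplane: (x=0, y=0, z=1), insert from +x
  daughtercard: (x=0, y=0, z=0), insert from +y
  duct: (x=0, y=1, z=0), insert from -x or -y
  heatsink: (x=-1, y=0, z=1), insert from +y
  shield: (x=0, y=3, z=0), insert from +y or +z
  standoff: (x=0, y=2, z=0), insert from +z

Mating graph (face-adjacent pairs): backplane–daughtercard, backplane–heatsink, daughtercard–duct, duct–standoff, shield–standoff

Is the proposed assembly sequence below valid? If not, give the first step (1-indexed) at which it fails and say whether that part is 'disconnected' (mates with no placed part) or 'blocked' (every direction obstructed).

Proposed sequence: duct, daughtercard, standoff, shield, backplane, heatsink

Invalid at step 2 (blocked)

1. duct@(0, 1, 0) [-x clear] — {duct}
2. daughtercard@(0, 0, 0) — +y all obstructed ⇒ blocked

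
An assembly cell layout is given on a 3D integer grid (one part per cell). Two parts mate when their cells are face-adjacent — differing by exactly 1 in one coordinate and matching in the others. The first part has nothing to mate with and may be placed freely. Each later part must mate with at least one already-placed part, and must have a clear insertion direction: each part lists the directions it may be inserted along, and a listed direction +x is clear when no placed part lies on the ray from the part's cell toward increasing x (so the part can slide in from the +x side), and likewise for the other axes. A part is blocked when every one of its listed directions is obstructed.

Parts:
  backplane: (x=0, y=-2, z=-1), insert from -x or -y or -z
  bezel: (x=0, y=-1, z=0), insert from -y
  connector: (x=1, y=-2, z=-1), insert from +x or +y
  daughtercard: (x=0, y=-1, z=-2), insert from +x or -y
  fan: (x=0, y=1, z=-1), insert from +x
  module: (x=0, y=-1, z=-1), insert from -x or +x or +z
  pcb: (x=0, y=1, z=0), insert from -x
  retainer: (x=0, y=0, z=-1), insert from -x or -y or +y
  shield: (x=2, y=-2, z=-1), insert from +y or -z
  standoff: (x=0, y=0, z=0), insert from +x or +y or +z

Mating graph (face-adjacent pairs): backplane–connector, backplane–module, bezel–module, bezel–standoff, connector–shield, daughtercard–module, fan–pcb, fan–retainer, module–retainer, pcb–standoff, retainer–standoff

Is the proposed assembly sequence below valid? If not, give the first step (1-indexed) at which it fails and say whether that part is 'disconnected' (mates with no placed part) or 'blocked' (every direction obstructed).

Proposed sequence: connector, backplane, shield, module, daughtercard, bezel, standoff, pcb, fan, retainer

Valid

1. connector@(1, -2, -1) [+x clear] — {connector}
2. backplane@(0, -2, -1) [-x clear] — {backplane, connector}
3. shield@(2, -2, -1) [+y clear] — {backplane, connector, shield}
4. module@(0, -1, -1) [-x clear] — {backplane, connector, module, shield}
5. daughtercard@(0, -1, -2) [+x clear] — {backplane, connector, daughtercard, module, shield}
6. bezel@(0, -1, 0) [-y clear] — {backplane, bezel, connector, daughtercard, module, shield}
7. standoff@(0, 0, 0) [+x clear] — {backplane, bezel, connector, daughtercard, module, shield, standoff}
8. pcb@(0, 1, 0) [-x clear] — {backplane, bezel, connector, daughtercard, module, pcb, shield, standoff}
9. fan@(0, 1, -1) [+x clear] — {backplane, bezel, connector, daughtercard, fan, module, pcb, shield, standoff}
10. retainer@(0, 0, -1) [-x clear] — {backplane, bezel, connector, daughtercard, fan, module, pcb, retainer, shield, standoff}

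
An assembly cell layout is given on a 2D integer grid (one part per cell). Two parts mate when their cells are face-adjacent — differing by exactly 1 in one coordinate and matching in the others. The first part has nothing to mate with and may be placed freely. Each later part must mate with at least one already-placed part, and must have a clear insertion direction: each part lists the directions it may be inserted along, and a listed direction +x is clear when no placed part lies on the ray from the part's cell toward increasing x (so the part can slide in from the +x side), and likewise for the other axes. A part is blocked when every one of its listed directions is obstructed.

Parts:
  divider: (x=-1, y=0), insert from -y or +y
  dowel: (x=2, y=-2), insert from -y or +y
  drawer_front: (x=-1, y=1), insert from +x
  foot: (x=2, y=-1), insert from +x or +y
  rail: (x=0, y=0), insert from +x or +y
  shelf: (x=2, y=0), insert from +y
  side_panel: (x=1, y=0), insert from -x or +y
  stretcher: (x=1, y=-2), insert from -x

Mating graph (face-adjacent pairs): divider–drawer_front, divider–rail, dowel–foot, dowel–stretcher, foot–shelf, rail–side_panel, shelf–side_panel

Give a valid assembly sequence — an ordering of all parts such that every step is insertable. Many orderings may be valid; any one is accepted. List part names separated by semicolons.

1. dowel@(2, -2) [-y clear] — {dowel}
2. stretcher@(1, -2) [-x clear] — {dowel, stretcher}
3. foot@(2, -1) [+x clear] — {dowel, foot, stretcher}
4. shelf@(2, 0) [+y clear] — {dowel, foot, shelf, stretcher}
5. side_panel@(1, 0) [-x clear] — {dowel, foot, shelf, side_panel, stretcher}
6. rail@(0, 0) [+y clear] — {dowel, foot, rail, shelf, side_panel, stretcher}
7. divider@(-1, 0) [-y clear] — {divider, dowel, foot, rail, shelf, side_panel, stretcher}
8. drawer_front@(-1, 1) [+x clear] — {divider, dowel, drawer_front, foot, rail, shelf, side_panel, stretcher}

dowel; stretcher; foot; shelf; side_panel; rail; divider; drawer_front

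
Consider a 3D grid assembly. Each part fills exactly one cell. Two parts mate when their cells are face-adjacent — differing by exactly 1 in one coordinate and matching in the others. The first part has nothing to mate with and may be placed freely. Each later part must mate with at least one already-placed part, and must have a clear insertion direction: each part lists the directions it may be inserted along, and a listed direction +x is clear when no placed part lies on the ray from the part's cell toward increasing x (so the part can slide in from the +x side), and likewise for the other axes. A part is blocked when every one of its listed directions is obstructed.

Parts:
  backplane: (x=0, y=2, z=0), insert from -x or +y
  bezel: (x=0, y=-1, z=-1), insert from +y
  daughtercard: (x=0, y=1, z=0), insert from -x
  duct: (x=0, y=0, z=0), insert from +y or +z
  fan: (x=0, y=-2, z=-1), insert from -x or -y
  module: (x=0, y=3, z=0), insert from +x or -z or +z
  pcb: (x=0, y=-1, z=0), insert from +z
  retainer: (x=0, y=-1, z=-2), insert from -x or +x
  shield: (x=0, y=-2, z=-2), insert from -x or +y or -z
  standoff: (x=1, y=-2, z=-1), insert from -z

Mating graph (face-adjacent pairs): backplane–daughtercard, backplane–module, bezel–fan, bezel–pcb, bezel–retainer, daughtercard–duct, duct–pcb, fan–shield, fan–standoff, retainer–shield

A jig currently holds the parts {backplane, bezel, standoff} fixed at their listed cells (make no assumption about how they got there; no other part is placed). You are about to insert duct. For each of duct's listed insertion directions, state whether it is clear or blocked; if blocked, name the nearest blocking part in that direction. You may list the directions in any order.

+y: blocked by backplane; +z: clear

+y: nearest on ray is backplane@(0, 2, 0) ⇒ blocked
+z: ray from duct(0, 0, 0) has no placed part ⇒ clear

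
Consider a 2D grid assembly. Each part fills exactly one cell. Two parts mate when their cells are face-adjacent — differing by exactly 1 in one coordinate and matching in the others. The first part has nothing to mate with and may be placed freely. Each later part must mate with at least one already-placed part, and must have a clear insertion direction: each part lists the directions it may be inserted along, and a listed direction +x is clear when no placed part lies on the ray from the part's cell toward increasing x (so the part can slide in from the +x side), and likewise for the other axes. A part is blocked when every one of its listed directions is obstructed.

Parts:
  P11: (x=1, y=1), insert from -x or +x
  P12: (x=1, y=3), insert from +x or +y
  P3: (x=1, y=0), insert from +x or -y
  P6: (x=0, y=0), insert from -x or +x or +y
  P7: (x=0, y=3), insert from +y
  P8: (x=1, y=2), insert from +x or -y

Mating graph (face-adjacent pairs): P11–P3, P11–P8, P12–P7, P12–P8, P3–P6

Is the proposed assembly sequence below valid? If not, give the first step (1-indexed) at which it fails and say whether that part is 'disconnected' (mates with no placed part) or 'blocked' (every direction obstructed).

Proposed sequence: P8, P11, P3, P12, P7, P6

Valid

1. P8@(1, 2) [+x clear] — {P8}
2. P11@(1, 1) [-x clear] — {P11, P8}
3. P3@(1, 0) [+x clear] — {P11, P3, P8}
4. P12@(1, 3) [+x clear] — {P11, P12, P3, P8}
5. P7@(0, 3) [+y clear] — {P11, P12, P3, P7, P8}
6. P6@(0, 0) [-x clear] — {P11, P12, P3, P6, P7, P8}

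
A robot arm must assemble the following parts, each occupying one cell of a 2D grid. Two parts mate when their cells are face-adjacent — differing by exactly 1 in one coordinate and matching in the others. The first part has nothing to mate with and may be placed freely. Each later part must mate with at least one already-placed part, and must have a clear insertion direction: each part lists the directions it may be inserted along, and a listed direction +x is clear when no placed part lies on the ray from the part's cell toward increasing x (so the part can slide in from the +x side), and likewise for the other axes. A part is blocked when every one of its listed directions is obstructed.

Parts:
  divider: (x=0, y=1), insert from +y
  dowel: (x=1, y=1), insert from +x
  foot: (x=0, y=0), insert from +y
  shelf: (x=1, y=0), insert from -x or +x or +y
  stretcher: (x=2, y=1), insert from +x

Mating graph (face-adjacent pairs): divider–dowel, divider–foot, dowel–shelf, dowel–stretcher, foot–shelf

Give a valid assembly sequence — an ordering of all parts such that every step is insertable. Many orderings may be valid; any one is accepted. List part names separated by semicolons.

foot; divider; dowel; shelf; stretcher

1. foot@(0, 0) [+y clear] — {foot}
2. divider@(0, 1) [+y clear] — {divider, foot}
3. dowel@(1, 1) [+x clear] — {divider, dowel, foot}
4. shelf@(1, 0) [+x clear] — {divider, dowel, foot, shelf}
5. stretcher@(2, 1) [+x clear] — {divider, dowel, foot, shelf, stretcher}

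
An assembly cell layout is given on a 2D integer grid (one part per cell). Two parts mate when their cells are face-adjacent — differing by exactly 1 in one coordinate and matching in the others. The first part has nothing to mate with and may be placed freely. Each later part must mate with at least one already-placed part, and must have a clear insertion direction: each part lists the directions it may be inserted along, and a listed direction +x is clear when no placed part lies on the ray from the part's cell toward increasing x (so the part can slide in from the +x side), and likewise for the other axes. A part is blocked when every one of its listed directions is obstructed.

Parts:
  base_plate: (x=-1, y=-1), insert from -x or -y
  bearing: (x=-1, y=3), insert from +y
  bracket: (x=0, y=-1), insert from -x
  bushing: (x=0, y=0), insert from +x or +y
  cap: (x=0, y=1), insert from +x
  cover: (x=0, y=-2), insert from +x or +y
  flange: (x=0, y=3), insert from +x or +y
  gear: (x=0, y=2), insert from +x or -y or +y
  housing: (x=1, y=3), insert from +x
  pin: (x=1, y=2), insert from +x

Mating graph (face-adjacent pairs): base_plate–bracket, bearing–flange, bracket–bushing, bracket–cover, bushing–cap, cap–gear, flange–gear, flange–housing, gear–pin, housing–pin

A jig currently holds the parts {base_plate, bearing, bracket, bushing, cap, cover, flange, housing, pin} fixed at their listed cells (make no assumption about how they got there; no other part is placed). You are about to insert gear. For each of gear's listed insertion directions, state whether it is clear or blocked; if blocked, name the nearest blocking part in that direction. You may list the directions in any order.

+x: blocked by pin; +y: blocked by flange; -y: blocked by cap

+x: nearest on ray is pin@(1, 2) ⇒ blocked
-y: nearest on ray is cap@(0, 1) ⇒ blocked
+y: nearest on ray is flange@(0, 3) ⇒ blocked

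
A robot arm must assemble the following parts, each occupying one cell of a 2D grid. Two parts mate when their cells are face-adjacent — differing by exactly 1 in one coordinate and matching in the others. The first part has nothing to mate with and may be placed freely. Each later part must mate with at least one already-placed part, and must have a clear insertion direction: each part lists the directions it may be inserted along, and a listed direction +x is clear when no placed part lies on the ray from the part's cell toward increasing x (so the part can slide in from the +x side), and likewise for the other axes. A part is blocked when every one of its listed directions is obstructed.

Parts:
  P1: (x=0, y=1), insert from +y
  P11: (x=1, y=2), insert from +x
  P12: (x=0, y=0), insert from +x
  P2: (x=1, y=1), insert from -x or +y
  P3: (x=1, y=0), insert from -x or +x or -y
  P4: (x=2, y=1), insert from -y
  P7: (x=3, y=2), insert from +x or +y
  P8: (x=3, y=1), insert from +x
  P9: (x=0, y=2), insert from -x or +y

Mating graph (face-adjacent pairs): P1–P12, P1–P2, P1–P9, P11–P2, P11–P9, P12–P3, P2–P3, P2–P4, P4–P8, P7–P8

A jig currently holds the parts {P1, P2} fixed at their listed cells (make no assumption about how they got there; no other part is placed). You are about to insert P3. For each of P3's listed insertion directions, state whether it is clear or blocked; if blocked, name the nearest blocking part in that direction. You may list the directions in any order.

-x: ray from P3(1, 0) has no placed part ⇒ clear
+x: ray from P3(1, 0) has no placed part ⇒ clear
-y: ray from P3(1, 0) has no placed part ⇒ clear

+x: clear; -x: clear; -y: clear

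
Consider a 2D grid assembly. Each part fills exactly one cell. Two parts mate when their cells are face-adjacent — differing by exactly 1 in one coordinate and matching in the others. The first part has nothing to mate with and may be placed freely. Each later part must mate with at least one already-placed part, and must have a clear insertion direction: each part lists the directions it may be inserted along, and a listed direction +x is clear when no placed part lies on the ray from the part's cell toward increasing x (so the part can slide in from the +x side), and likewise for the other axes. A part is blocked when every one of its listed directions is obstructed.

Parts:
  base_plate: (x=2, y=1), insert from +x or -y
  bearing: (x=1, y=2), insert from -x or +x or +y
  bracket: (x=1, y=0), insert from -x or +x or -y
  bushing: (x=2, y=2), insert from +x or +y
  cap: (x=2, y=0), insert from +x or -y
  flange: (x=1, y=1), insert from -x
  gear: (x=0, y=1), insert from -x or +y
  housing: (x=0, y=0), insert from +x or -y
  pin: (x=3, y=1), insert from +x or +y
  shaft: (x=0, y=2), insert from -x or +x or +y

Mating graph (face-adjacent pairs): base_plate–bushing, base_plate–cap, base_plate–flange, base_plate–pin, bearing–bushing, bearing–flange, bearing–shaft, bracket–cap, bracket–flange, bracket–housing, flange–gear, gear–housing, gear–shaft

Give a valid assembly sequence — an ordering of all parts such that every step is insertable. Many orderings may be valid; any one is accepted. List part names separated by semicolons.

bearing; flange; base_plate; pin; bushing; cap; bracket; shaft; gear; housing

1. bearing@(1, 2) [-x clear] — {bearing}
2. flange@(1, 1) [-x clear] — {bearing, flange}
3. base_plate@(2, 1) [+x clear] — {base_plate, bearing, flange}
4. pin@(3, 1) [+x clear] — {base_plate, bearing, flange, pin}
5. bushing@(2, 2) [+x clear] — {base_plate, bearing, bushing, flange, pin}
6. cap@(2, 0) [+x clear] — {base_plate, bearing, bushing, cap, flange, pin}
7. bracket@(1, 0) [-x clear] — {base_plate, bearing, bracket, bushing, cap, flange, pin}
8. shaft@(0, 2) [-x clear] — {base_plate, bearing, bracket, bushing, cap, flange, pin, shaft}
9. gear@(0, 1) [-x clear] — {base_plate, bearing, bracket, bushing, cap, flange, gear, pin, shaft}
10. housing@(0, 0) [-y clear] — {base_plate, bearing, bracket, bushing, cap, flange, gear, housing, pin, shaft}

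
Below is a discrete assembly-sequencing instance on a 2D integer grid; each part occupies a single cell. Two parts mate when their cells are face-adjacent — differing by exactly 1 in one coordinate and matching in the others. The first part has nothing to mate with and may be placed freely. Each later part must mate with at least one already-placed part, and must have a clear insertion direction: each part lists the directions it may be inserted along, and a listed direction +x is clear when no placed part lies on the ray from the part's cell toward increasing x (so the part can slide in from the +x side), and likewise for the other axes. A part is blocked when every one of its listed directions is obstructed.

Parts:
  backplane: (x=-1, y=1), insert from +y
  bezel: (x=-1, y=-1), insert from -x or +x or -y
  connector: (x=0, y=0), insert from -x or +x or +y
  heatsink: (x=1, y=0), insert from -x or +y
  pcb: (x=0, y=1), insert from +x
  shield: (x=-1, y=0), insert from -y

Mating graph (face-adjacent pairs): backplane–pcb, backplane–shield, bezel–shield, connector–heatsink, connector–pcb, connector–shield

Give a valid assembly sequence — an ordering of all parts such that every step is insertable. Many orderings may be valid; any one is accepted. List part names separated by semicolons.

1. heatsink@(1, 0) [-x clear] — {heatsink}
2. connector@(0, 0) [-x clear] — {connector, heatsink}
3. shield@(-1, 0) [-y clear] — {connector, heatsink, shield}
4. backplane@(-1, 1) [+y clear] — {backplane, connector, heatsink, shield}
5. pcb@(0, 1) [+x clear] — {backplane, connector, heatsink, pcb, shield}
6. bezel@(-1, -1) [-x clear] — {backplane, bezel, connector, heatsink, pcb, shield}

heatsink; connector; shield; backplane; pcb; bezel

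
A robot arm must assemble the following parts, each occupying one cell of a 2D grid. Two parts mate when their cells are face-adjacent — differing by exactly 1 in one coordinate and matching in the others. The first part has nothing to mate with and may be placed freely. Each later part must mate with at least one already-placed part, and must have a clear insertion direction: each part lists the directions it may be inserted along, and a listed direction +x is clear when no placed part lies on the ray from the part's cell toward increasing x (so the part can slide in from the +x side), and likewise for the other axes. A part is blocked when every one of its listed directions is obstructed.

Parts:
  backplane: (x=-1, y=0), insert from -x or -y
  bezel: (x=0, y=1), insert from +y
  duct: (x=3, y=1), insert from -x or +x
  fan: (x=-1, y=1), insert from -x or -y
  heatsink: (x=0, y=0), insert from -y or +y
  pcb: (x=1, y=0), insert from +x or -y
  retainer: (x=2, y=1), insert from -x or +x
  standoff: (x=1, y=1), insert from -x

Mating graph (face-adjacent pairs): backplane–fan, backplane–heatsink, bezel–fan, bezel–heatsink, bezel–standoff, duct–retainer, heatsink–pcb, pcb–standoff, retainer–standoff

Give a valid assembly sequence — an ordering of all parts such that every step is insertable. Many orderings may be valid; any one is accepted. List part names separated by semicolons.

pcb; heatsink; backplane; standoff; bezel; retainer; duct; fan

1. pcb@(1, 0) [+x clear] — {pcb}
2. heatsink@(0, 0) [-y clear] — {heatsink, pcb}
3. backplane@(-1, 0) [-x clear] — {backplane, heatsink, pcb}
4. standoff@(1, 1) [-x clear] — {backplane, heatsink, pcb, standoff}
5. bezel@(0, 1) [+y clear] — {backplane, bezel, heatsink, pcb, standoff}
6. retainer@(2, 1) [+x clear] — {backplane, bezel, heatsink, pcb, retainer, standoff}
7. duct@(3, 1) [+x clear] — {backplane, bezel, duct, heatsink, pcb, retainer, standoff}
8. fan@(-1, 1) [-x clear] — {backplane, bezel, duct, fan, heatsink, pcb, retainer, standoff}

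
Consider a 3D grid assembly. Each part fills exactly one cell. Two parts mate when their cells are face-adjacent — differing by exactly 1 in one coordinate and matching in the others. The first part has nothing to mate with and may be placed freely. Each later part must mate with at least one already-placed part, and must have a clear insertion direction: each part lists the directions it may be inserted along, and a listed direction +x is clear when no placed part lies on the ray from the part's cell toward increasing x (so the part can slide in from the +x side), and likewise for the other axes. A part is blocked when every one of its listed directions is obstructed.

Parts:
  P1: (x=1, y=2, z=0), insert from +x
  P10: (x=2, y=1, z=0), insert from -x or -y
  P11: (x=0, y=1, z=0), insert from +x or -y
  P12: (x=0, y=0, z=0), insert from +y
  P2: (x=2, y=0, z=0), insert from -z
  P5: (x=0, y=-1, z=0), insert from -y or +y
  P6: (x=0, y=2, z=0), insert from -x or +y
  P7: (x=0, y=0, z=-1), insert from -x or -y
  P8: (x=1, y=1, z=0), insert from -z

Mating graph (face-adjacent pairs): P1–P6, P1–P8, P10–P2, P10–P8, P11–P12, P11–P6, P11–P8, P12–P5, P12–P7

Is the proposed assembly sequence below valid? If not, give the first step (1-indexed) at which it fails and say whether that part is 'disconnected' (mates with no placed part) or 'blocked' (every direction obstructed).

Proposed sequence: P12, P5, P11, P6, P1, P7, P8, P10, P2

1. P12@(0, 0, 0) [+y clear] — {P12}
2. P5@(0, -1, 0) [-y clear] — {P12, P5}
3. P11@(0, 1, 0) [+x clear] — {P11, P12, P5}
4. P6@(0, 2, 0) [-x clear] — {P11, P12, P5, P6}
5. P1@(1, 2, 0) [+x clear] — {P1, P11, P12, P5, P6}
6. P7@(0, 0, -1) [-x clear] — {P1, P11, P12, P5, P6, P7}
7. P8@(1, 1, 0) [-z clear] — {P1, P11, P12, P5, P6, P7, P8}
8. P10@(2, 1, 0) [-y clear] — {P1, P10, P11, P12, P5, P6, P7, P8}
9. P2@(2, 0, 0) [-z clear] — {P1, P10, P11, P12, P2, P5, P6, P7, P8}

Valid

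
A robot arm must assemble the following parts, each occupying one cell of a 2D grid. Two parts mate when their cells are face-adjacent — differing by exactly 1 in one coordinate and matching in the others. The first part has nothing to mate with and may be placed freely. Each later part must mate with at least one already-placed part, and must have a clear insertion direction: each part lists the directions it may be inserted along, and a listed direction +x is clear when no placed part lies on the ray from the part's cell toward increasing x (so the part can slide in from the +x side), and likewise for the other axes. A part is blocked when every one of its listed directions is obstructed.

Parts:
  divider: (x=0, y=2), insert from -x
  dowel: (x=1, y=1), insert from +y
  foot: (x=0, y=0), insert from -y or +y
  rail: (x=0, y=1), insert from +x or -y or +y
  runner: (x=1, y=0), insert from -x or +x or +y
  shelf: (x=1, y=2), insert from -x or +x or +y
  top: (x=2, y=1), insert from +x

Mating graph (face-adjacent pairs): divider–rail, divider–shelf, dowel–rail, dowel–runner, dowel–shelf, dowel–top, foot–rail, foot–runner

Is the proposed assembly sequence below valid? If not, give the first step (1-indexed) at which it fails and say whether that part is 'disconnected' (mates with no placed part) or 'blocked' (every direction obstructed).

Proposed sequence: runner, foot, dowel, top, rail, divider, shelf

Valid

1. runner@(1, 0) [-x clear] — {runner}
2. foot@(0, 0) [-y clear] — {foot, runner}
3. dowel@(1, 1) [+y clear] — {dowel, foot, runner}
4. top@(2, 1) [+x clear] — {dowel, foot, runner, top}
5. rail@(0, 1) [+y clear] — {dowel, foot, rail, runner, top}
6. divider@(0, 2) [-x clear] — {divider, dowel, foot, rail, runner, top}
7. shelf@(1, 2) [+x clear] — {divider, dowel, foot, rail, runner, shelf, top}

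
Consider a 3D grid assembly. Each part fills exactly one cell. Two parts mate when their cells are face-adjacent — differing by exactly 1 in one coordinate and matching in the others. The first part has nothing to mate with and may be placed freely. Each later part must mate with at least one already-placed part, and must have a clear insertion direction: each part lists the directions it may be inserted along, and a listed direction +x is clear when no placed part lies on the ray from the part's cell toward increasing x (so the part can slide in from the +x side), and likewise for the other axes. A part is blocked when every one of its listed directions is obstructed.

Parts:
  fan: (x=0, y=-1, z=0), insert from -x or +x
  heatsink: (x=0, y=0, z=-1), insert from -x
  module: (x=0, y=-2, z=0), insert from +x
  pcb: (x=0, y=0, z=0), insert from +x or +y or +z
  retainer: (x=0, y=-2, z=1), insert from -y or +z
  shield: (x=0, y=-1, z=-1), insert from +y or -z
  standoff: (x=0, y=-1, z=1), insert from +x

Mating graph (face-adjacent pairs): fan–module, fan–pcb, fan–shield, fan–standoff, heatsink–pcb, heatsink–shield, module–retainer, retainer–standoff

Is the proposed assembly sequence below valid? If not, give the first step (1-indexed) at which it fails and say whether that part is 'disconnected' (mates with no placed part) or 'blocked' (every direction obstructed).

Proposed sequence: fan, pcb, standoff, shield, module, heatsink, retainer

1. fan@(0, -1, 0) [-x clear] — {fan}
2. pcb@(0, 0, 0) [+x clear] — {fan, pcb}
3. standoff@(0, -1, 1) [+x clear] — {fan, pcb, standoff}
4. shield@(0, -1, -1) [+y clear] — {fan, pcb, shield, standoff}
5. module@(0, -2, 0) [+x clear] — {fan, module, pcb, shield, standoff}
6. heatsink@(0, 0, -1) [-x clear] — {fan, heatsink, module, pcb, shield, standoff}
7. retainer@(0, -2, 1) [-y clear] — {fan, heatsink, module, pcb, retainer, shield, standoff}

Valid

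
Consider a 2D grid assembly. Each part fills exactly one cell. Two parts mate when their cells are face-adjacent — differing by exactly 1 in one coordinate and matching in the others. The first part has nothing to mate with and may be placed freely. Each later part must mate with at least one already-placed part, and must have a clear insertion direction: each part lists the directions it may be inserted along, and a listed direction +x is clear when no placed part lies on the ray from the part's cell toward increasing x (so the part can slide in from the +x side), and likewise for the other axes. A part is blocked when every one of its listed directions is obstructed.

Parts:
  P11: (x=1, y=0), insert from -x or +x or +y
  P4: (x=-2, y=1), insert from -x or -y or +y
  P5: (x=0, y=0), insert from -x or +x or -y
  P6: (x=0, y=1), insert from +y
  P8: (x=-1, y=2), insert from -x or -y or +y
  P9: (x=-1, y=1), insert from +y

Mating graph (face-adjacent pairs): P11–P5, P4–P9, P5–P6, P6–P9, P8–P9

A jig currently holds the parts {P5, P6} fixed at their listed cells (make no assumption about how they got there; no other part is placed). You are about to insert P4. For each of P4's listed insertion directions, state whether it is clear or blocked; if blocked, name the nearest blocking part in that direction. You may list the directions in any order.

-x: ray from P4(-2, 1) has no placed part ⇒ clear
-y: ray from P4(-2, 1) has no placed part ⇒ clear
+y: ray from P4(-2, 1) has no placed part ⇒ clear

+y: clear; -x: clear; -y: clear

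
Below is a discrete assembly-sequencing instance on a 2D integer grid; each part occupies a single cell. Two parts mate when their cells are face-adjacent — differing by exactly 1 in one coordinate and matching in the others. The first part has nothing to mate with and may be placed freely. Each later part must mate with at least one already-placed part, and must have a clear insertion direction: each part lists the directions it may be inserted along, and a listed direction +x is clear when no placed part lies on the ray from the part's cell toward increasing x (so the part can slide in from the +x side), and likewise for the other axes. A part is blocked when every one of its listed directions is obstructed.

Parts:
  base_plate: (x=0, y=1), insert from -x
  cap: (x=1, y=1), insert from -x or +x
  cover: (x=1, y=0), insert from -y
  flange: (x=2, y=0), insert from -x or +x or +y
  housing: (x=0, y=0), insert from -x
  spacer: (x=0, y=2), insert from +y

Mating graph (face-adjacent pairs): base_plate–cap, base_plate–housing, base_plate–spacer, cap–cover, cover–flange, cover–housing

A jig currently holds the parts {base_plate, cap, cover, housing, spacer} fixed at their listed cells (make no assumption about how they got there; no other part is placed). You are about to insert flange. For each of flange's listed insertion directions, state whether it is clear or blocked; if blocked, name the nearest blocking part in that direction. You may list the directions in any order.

-x: nearest on ray is cover@(1, 0) ⇒ blocked
+x: ray from flange(2, 0) has no placed part ⇒ clear
+y: ray from flange(2, 0) has no placed part ⇒ clear

+x: clear; +y: clear; -x: blocked by cover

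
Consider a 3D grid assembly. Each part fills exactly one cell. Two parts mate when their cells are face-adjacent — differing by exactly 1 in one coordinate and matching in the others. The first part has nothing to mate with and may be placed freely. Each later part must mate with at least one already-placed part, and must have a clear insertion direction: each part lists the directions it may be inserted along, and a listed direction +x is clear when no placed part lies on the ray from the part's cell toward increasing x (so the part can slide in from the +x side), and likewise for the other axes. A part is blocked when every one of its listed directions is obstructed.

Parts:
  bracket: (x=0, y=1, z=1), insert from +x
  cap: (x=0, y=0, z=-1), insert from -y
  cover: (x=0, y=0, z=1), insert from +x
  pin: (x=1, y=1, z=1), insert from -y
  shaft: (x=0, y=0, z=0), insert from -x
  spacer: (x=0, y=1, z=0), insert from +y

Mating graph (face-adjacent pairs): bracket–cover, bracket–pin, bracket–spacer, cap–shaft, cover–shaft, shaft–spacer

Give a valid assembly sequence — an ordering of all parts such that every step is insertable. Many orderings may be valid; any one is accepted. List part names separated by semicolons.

1. cap@(0, 0, -1) [-y clear] — {cap}
2. shaft@(0, 0, 0) [-x clear] — {cap, shaft}
3. cover@(0, 0, 1) [+x clear] — {cap, cover, shaft}
4. spacer@(0, 1, 0) [+y clear] — {cap, cover, shaft, spacer}
5. bracket@(0, 1, 1) [+x clear] — {bracket, cap, cover, shaft, spacer}
6. pin@(1, 1, 1) [-y clear] — {bracket, cap, cover, pin, shaft, spacer}

cap; shaft; cover; spacer; bracket; pin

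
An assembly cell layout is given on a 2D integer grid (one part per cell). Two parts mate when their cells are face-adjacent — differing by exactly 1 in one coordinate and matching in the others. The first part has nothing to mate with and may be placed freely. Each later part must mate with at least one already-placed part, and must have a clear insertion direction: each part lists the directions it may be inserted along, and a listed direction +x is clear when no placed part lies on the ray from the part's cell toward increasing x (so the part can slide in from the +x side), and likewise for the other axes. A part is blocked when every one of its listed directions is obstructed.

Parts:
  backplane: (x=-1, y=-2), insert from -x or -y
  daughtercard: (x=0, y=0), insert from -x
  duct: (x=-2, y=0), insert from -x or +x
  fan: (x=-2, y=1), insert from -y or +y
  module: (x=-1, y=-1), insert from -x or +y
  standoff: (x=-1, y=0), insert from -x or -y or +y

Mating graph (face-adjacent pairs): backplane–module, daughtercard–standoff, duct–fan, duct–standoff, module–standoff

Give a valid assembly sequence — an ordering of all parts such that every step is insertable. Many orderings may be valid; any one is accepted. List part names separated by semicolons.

1. daughtercard@(0, 0) [-x clear] — {daughtercard}
2. standoff@(-1, 0) [-x clear] — {daughtercard, standoff}
3. module@(-1, -1) [-x clear] — {daughtercard, module, standoff}
4. duct@(-2, 0) [-x clear] — {daughtercard, duct, module, standoff}
5. backplane@(-1, -2) [-x clear] — {backplane, daughtercard, duct, module, standoff}
6. fan@(-2, 1) [+y clear] — {backplane, daughtercard, duct, fan, module, standoff}

daughtercard; standoff; module; duct; backplane; fan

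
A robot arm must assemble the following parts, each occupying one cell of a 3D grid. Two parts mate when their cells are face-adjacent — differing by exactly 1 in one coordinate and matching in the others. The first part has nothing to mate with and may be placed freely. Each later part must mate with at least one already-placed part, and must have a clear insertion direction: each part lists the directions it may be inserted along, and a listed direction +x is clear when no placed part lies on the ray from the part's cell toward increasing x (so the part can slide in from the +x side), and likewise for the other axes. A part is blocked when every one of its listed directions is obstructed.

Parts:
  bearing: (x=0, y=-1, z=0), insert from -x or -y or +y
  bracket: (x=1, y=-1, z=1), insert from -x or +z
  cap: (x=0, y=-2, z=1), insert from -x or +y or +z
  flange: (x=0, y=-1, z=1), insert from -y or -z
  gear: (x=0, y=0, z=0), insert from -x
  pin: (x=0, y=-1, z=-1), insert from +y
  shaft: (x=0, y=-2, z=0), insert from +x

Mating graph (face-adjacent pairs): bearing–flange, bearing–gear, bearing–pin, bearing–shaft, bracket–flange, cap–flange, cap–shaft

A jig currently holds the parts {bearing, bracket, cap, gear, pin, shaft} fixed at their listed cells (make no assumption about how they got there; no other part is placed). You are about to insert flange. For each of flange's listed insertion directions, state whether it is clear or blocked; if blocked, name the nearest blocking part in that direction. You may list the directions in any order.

-y: blocked by cap; -z: blocked by bearing

-y: nearest on ray is cap@(0, -2, 1) ⇒ blocked
-z: nearest on ray is bearing@(0, -1, 0) ⇒ blocked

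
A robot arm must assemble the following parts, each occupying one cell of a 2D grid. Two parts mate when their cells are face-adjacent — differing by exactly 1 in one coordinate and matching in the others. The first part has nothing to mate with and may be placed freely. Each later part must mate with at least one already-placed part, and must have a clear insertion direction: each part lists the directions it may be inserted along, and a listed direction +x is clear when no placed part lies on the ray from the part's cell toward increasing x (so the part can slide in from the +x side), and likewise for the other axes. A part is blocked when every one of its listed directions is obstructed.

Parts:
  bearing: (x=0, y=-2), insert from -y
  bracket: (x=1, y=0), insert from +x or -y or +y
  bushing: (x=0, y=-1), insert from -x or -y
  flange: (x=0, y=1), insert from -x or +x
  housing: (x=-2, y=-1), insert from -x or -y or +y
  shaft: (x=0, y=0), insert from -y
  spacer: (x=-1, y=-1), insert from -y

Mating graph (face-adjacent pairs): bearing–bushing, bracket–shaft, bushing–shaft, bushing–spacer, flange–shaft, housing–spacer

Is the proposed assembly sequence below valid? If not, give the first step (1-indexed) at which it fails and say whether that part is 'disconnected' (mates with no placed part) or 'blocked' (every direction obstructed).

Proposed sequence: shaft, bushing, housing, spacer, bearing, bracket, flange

Invalid at step 3 (disconnected)

1. shaft@(0, 0) [-y clear] — {shaft}
2. bushing@(0, -1) [-x clear] — {bushing, shaft}
3. housing@(-2, -1) — no placed neighbour ⇒ disconnected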